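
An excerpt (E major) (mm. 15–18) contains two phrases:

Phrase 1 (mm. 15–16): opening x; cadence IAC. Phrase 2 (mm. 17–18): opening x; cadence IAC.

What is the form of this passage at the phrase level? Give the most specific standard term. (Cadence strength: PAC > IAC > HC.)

repeated phrase

Both phrases have the same opening (x) and the same cadence (imperfect authentic cadence): the second is a restatement, not a consequent, so this is a repeated phrase rather than a period.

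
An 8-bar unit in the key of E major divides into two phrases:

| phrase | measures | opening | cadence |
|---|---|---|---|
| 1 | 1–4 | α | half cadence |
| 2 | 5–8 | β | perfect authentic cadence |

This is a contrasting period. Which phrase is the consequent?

The phrase ending with the weaker cadence (half cadence) is the antecedent; the one ending more conclusively (perfect authentic cadence) is the consequent. The consequent is phrase 2.

phrase 2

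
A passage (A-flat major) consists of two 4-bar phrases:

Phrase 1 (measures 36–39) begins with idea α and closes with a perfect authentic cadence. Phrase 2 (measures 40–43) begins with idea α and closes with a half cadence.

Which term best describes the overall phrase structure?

phrase group

The second phrase closes with a half cadence, which is not stronger than the first phrase's perfect authentic cadence; without a weak→strong cadential pair there is no antecedent–consequent relationship, so this is a phrase group rather than a period.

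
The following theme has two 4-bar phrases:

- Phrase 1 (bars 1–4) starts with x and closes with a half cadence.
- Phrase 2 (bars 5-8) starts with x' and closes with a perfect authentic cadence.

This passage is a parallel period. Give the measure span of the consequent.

The antecedent is the phrase ending with the weaker cadence (half cadence, phrase 1) and the consequent the one ending more conclusively (perfect authentic cadence, phrase 2); the consequent is bars 5–8.

measures 5–8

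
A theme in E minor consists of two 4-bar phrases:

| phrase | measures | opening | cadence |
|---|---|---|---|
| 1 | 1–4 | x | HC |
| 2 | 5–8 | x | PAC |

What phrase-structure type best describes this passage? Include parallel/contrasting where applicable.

parallel period

Phrase 1 ends with a half cadence (weaker) and phrase 2 with a perfect authentic cadence (stronger): antecedent + consequent = a period.
The two phrases open with the same material (x / x), so the period is parallel.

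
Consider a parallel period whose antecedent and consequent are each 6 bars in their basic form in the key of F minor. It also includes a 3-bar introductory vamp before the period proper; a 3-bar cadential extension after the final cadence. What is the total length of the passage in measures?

18 measures

Basic parallel period: 6 + 6 = 12 bars.
12 (basic form) + 3 (introduction) + 3 (cadential extension) = 18.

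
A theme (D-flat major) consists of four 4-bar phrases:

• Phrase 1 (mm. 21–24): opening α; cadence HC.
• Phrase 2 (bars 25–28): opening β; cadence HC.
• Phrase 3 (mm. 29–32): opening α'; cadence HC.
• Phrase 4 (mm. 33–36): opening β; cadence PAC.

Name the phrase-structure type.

parallel double period

Four phrases in two halves: the first half (mm. 21–28) ends with a half cadence, the second (measures 29-36) with a perfect authentic cadence — a large antecedent–consequent pair, i.e. a double period.
Phrase 3 begins with the same material as phrase 1, making it parallel.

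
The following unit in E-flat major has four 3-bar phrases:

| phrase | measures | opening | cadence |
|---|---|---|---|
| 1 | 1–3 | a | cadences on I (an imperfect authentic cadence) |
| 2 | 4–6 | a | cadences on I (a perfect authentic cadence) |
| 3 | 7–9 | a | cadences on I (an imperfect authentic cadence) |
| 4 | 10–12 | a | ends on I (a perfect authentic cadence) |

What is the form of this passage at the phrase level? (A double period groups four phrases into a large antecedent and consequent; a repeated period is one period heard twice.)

The cadence pattern IAC–PAC–IAC–PAC is weak–strong twice, and phrases 3–4 restate phrases 1–2: a period heard twice, not a double period (which would end weakly at phrase 2).

repeated period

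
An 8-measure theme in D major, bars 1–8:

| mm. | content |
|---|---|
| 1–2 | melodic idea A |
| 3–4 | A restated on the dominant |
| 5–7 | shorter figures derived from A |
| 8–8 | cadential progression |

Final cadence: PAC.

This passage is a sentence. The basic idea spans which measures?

measures 1–2

The presentation of a sentence is the basic idea (bars 1–2) plus its repetition (bars 3–4); the basic idea is therefore measures 1-2.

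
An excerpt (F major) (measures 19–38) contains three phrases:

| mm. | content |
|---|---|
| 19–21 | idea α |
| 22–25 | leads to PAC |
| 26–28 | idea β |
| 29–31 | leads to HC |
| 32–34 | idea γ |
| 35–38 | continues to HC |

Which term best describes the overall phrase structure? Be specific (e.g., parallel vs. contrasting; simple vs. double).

phrase group

The final phrase closes with a half cadence, which is not stronger than the preceding half cadence; the 3 phrases lack an overall antecedent–consequent design and so form a phrase group.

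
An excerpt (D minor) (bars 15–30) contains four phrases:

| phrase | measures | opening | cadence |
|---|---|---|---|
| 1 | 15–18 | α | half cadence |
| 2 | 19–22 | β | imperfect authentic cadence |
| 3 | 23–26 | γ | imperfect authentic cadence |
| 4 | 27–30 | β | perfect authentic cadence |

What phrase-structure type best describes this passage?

Four phrases in two halves: the first half (mm. 15-22) ends with an imperfect authentic cadence, the second (mm. 23–30) with a perfect authentic cadence — a large antecedent–consequent pair, i.e. a double period.
Phrase 3 begins with different material from phrase 1, making it contrasting.

contrasting double period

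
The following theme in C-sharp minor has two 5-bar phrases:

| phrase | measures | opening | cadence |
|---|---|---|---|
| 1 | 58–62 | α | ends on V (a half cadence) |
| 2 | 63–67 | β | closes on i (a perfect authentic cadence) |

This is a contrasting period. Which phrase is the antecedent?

phrase 1

The phrase ending with the weaker cadence (half cadence) is the antecedent; the one ending more conclusively (perfect authentic cadence) is the consequent. The antecedent is phrase 1.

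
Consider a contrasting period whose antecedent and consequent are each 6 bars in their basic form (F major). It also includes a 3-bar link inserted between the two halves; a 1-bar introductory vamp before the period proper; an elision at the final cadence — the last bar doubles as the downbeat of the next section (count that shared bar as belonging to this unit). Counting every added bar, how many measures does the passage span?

16 measures

Basic contrasting period: 6 + 6 = 12 bars.
12 (basic form) + 3 (link) + 1 (introduction) = 16.
The elision shares a bar with the next section but does not change this unit's count.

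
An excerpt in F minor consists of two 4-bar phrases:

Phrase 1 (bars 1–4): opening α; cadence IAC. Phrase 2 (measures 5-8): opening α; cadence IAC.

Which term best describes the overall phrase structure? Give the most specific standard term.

repeated phrase

Both phrases have the same opening (α) and the same cadence (imperfect authentic cadence): the second is a restatement, not a consequent, so this is a repeated phrase rather than a period.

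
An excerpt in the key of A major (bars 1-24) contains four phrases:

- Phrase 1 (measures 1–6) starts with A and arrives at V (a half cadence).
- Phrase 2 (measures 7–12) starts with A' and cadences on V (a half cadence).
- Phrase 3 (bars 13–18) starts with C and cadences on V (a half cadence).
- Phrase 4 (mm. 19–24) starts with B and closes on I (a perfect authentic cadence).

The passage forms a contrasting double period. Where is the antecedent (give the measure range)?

measures 1–12

In a double period the four phrases pair into a large antecedent (phrases 1–2, ending half cadence) and a large consequent (phrases 3–4, ending perfect authentic cadence). The antecedent spans measures 1–12.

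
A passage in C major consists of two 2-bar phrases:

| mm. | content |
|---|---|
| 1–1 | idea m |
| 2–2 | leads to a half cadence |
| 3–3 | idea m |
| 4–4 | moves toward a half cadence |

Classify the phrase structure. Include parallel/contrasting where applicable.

repeated phrase

Both phrases have the same opening (m) and the same cadence (half cadence): the second is a restatement, not a consequent, so this is a repeated phrase rather than a period.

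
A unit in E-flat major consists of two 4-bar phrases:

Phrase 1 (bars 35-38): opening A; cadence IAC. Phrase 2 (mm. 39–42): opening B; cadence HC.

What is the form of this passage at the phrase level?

phrase group

The second phrase closes with a half cadence, which is not stronger than the first phrase's imperfect authentic cadence; without a weak→strong cadential pair there is no antecedent–consequent relationship, so this is a phrase group rather than a period.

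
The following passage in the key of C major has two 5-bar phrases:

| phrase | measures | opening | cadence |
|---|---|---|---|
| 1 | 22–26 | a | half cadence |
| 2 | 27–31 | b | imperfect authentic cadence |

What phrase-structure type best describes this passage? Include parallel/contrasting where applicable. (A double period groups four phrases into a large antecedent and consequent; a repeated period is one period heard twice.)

Phrase 1 ends with a half cadence (weaker) and phrase 2 with an imperfect authentic cadence (stronger): antecedent + consequent = a period.
The two phrases open with different material (a / b), so the period is contrasting.

contrasting period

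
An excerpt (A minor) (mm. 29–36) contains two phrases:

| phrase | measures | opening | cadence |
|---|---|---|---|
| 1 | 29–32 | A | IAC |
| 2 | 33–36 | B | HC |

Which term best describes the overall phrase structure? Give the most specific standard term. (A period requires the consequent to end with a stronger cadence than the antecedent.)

The second phrase closes with a half cadence, which is not stronger than the first phrase's imperfect authentic cadence; without a weak→strong cadential pair there is no antecedent–consequent relationship, so this is a phrase group rather than a period.

phrase group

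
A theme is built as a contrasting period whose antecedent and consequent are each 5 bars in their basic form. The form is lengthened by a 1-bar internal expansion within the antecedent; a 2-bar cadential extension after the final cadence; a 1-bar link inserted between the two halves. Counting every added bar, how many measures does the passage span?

Basic contrasting period: 5 + 5 = 10 bars.
10 (basic form) + 1 (internal expansion) + 2 (cadential extension) + 1 (link) = 14.

14 measures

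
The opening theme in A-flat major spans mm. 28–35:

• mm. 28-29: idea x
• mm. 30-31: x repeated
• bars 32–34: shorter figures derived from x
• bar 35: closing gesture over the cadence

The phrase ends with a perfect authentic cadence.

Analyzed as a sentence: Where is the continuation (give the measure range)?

After the presentation (mm. 28-31), the continuation covers the fragmentation through the cadence: mm. 32-35.

measures 32–35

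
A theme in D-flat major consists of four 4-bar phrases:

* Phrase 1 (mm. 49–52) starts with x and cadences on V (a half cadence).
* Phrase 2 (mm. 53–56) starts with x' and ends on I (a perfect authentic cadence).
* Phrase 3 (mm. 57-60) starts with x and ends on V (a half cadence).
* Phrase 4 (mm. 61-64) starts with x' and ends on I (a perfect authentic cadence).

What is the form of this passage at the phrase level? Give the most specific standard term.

repeated period

The cadence pattern HC–PAC–HC–PAC is weak–strong twice, and phrases 3–4 restate phrases 1–2: a period heard twice, not a double period (which would end weakly at phrase 2).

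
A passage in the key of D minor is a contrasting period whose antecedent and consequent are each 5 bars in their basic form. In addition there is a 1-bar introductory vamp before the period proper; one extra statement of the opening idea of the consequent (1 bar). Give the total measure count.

12 measures

Basic contrasting period: 5 + 5 = 10 bars.
10 (basic form) + 1 (introduction) + 1 (extra statement) = 12.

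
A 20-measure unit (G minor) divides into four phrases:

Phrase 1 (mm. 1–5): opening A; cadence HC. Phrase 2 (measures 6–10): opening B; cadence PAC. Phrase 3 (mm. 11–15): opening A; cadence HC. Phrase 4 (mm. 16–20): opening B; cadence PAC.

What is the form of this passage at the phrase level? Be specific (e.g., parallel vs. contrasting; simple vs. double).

repeated period

The cadence pattern HC–PAC–HC–PAC is weak–strong twice, and phrases 3–4 restate phrases 1–2: a period heard twice, not a double period (which would end weakly at phrase 2).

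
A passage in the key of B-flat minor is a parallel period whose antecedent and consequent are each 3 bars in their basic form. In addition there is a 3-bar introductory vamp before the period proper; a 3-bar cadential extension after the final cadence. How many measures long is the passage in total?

12 measures

Basic parallel period: 3 + 3 = 6 bars.
6 (basic form) + 3 (introduction) + 3 (cadential extension) = 12.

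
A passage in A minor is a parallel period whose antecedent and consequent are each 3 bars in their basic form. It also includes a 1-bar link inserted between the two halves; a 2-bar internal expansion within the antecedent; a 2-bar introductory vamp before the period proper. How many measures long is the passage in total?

Basic parallel period: 3 + 3 = 6 bars.
6 (basic form) + 1 (link) + 2 (internal expansion) + 2 (introduction) = 11.

11 measures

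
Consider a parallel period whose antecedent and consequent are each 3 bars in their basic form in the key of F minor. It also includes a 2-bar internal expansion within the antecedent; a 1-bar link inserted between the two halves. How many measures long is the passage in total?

9 measures

Basic parallel period: 3 + 3 = 6 bars.
6 (basic form) + 2 (internal expansion) + 1 (link) = 9.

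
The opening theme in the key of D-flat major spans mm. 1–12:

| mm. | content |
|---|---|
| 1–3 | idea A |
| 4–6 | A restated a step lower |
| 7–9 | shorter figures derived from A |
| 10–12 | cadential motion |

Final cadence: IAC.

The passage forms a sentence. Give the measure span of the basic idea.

The presentation of a sentence is the basic idea (bars 1–3) plus its repetition (measures 4–6); the basic idea is therefore bars 1–3.

measures 1–3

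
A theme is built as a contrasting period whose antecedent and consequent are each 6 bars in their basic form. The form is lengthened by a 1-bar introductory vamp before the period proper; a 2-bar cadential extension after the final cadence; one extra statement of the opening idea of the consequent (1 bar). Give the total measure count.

16 measures

Basic contrasting period: 6 + 6 = 12 bars.
12 (basic form) + 1 (introduction) + 2 (cadential extension) + 1 (extra statement) = 16.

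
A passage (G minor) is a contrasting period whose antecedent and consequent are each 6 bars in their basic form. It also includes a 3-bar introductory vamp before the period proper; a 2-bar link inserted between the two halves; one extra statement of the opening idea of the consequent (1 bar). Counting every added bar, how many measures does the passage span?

Basic contrasting period: 6 + 6 = 12 bars.
12 (basic form) + 3 (introduction) + 2 (link) + 1 (extra statement) = 18.

18 measures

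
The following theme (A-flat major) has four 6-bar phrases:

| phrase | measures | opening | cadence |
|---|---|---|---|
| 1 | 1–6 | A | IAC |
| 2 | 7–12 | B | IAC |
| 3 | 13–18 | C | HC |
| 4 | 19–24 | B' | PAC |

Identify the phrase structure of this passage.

Four phrases in two halves: the first half (mm. 1-12) ends with an imperfect authentic cadence, the second (bars 13-24) with a perfect authentic cadence — a large antecedent–consequent pair, i.e. a double period.
Phrase 3 begins with different material from phrase 1, making it contrasting.

contrasting double period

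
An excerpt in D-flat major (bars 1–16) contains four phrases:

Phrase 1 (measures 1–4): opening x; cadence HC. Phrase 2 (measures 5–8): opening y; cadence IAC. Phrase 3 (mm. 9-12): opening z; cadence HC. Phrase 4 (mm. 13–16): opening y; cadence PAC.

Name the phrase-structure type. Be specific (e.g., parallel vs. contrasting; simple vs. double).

contrasting double period

Four phrases in two halves: the first half (bars 1-8) ends with an imperfect authentic cadence, the second (mm. 9–16) with a perfect authentic cadence — a large antecedent–consequent pair, i.e. a double period.
Phrase 3 begins with different material from phrase 1, making it contrasting.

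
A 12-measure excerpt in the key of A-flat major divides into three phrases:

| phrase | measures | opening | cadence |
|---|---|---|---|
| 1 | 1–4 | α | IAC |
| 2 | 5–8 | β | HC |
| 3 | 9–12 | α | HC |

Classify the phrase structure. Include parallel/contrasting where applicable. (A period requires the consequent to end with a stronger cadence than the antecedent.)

phrase group

The final phrase closes with a half cadence, which is not stronger than the preceding half cadence; the 3 phrases lack an overall antecedent–consequent design and so form a phrase group.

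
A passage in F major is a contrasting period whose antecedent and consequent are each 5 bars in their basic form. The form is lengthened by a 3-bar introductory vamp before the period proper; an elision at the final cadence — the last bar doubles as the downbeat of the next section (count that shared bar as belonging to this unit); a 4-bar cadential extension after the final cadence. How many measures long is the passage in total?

17 measures

Basic contrasting period: 5 + 5 = 10 bars.
10 (basic form) + 3 (introduction) + 4 (cadential extension) = 17.
The elision shares a bar with the next section but does not change this unit's count.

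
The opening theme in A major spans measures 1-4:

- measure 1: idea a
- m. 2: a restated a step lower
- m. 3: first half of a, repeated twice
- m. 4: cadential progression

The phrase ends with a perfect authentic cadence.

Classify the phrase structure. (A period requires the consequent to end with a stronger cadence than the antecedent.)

Basic idea (m. 1) + its repetition (bar 2) form the presentation; fragmentation and cadence (mm. 3-4) form the continuation — the 4-bar whole is a sentence.

sentence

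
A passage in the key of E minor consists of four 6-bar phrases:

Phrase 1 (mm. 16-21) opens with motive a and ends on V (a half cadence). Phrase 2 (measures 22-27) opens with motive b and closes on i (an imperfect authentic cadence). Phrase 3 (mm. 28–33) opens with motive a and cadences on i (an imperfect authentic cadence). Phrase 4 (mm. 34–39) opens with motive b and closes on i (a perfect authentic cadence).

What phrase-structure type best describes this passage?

Four phrases in two halves: the first half (mm. 16–27) ends with an imperfect authentic cadence, the second (bars 28–39) with a perfect authentic cadence — a large antecedent–consequent pair, i.e. a double period.
Phrase 3 begins with the same material as phrase 1, making it parallel.

parallel double period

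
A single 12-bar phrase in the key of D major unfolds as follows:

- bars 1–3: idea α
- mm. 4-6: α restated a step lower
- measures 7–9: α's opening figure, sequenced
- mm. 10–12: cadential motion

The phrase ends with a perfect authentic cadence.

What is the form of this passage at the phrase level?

Basic idea (mm. 1–3) + its repetition (measures 4-6) form the presentation; fragmentation and cadence (measures 7-12) form the continuation — the 12-bar whole is a sentence.

sentence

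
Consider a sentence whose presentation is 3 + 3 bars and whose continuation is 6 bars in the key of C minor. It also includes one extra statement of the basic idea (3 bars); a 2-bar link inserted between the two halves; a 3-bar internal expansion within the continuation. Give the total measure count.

20 measures

Basic sentence: 3 + 3 + 6 = 12 bars.
12 (basic form) + 3 (extra statement) + 2 (link) + 3 (internal expansion) = 20.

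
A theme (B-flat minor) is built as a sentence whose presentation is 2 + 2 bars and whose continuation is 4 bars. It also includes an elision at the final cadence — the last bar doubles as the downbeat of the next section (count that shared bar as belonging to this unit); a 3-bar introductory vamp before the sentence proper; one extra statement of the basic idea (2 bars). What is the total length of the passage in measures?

13 measures

Basic sentence: 2 + 2 + 4 = 8 bars.
8 (basic form) + 3 (introduction) + 2 (extra statement) = 13.
The elision shares a bar with the next section but does not change this unit's count.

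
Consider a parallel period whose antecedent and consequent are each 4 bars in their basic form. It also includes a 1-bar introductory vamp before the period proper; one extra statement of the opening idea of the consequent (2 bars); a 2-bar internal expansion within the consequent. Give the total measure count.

Basic parallel period: 4 + 4 = 8 bars.
8 (basic form) + 1 (introduction) + 2 (extra statement) + 2 (internal expansion) = 13.

13 measures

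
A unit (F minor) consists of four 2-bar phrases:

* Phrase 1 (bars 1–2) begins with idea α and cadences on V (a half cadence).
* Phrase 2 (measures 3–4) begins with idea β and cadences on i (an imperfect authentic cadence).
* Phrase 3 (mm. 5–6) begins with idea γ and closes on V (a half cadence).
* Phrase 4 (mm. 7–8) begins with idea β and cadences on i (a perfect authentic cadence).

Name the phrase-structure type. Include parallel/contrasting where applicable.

contrasting double period

Four phrases in two halves: the first half (bars 1-4) ends with an imperfect authentic cadence, the second (measures 5–8) with a perfect authentic cadence — a large antecedent–consequent pair, i.e. a double period.
Phrase 3 begins with different material from phrase 1, making it contrasting.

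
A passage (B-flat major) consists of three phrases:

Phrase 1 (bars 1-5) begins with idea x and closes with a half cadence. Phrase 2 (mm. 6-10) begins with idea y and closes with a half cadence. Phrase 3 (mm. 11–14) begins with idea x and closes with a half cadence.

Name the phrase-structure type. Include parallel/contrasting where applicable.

The final phrase closes with a half cadence, which is not stronger than the preceding half cadence; the 3 phrases lack an overall antecedent–consequent design and so form a phrase group.

phrase group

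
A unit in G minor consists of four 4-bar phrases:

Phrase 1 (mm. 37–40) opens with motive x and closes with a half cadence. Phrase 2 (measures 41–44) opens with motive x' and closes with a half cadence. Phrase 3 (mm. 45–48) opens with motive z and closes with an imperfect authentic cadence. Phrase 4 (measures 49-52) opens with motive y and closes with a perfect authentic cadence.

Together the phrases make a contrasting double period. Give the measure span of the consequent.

In a double period the first pair of phrases (ending half cadence) is the large antecedent and the second pair (ending perfect authentic cadence) is the large consequent; the consequent is measures 45–52.

measures 45–52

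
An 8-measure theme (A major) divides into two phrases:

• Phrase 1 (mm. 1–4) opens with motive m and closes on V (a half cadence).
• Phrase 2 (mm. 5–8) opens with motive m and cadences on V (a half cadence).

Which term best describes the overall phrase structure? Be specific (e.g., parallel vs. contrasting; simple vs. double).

repeated phrase

Both phrases have the same opening (m) and the same cadence (half cadence): the second is a restatement, not a consequent, so this is a repeated phrase rather than a period.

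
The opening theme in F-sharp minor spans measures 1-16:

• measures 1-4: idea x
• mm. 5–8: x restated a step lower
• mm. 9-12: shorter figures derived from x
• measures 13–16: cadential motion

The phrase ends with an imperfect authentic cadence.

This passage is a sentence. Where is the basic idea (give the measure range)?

measures 1–4

The presentation of a sentence is the basic idea (bars 1–4) plus its repetition (bars 5-8); the basic idea is therefore mm. 1–4.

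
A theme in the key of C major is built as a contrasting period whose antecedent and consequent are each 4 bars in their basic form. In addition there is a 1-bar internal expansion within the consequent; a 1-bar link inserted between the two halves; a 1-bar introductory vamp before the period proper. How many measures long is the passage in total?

11 measures

Basic contrasting period: 4 + 4 = 8 bars.
8 (basic form) + 1 (internal expansion) + 1 (link) + 1 (introduction) = 11.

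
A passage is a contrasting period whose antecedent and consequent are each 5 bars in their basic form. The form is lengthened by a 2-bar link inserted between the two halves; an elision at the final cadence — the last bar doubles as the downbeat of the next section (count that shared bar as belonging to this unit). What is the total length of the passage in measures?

Basic contrasting period: 5 + 5 = 10 bars.
10 (basic form) + 2 (link) = 12.
The elision shares a bar with the next section but does not change this unit's count.

12 measures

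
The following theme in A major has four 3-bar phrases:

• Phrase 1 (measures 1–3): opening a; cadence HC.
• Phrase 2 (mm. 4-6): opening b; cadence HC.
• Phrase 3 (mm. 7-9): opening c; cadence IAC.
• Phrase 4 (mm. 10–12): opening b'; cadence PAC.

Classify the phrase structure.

contrasting double period

Four phrases in two halves: the first half (mm. 1–6) ends with a half cadence, the second (bars 7–12) with a perfect authentic cadence — a large antecedent–consequent pair, i.e. a double period.
Phrase 3 begins with different material from phrase 1, making it contrasting.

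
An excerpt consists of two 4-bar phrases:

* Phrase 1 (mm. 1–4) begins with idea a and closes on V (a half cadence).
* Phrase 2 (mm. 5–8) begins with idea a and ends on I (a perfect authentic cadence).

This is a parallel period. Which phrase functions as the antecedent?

The phrase ending with the weaker cadence (half cadence) is the antecedent; the one ending more conclusively (perfect authentic cadence) is the consequent. The antecedent is phrase 1.

phrase 1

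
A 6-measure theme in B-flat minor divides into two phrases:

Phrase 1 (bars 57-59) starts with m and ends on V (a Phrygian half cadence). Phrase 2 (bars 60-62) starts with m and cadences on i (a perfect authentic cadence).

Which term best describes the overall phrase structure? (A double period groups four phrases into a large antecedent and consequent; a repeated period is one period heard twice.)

Phrase 1 ends with a Phrygian half cadence (weaker) and phrase 2 with a perfect authentic cadence (stronger): antecedent + consequent = a period.
The two phrases open with the same material (m / m), so the period is parallel.

parallel period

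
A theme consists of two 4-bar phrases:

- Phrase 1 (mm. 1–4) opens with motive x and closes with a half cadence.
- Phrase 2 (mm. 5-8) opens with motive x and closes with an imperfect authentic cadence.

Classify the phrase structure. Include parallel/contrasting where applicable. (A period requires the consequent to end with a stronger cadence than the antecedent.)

parallel period

Phrase 1 ends with a half cadence (weaker) and phrase 2 with an imperfect authentic cadence (stronger): antecedent + consequent = a period.
The two phrases open with the same material (x / x), so the period is parallel.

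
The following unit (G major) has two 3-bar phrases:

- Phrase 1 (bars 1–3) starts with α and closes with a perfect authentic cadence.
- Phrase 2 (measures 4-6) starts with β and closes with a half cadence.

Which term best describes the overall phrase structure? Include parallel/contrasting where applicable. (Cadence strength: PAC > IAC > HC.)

The second phrase closes with a half cadence, which is not stronger than the first phrase's perfect authentic cadence; without a weak→strong cadential pair there is no antecedent–consequent relationship, so this is a phrase group rather than a period.

phrase group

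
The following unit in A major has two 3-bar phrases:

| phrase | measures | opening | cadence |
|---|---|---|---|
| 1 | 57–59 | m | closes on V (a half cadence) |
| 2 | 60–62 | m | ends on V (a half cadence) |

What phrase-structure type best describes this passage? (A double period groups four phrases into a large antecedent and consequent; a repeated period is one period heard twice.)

repeated phrase

Both phrases have the same opening (m) and the same cadence (half cadence): the second is a restatement, not a consequent, so this is a repeated phrase rather than a period.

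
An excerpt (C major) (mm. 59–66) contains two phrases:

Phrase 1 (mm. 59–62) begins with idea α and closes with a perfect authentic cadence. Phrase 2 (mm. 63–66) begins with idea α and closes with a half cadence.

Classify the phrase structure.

The second phrase closes with a half cadence, which is not stronger than the first phrase's perfect authentic cadence; without a weak→strong cadential pair there is no antecedent–consequent relationship, so this is a phrase group rather than a period.

phrase group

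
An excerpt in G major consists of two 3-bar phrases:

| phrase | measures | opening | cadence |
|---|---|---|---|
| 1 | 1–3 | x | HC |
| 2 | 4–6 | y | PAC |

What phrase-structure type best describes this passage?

Phrase 1 ends with a half cadence (weaker) and phrase 2 with a perfect authentic cadence (stronger): antecedent + consequent = a period.
The two phrases open with different material (x / y), so the period is contrasting.

contrasting period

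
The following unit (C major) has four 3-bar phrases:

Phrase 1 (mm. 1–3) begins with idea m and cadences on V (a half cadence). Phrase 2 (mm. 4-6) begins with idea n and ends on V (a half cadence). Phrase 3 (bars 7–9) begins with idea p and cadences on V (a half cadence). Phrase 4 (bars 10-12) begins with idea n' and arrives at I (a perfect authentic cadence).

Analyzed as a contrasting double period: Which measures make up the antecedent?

In a double period the four phrases pair into a large antecedent (phrases 1–2, ending half cadence) and a large consequent (phrases 3–4, ending perfect authentic cadence). The antecedent spans mm. 1–6.

measures 1–6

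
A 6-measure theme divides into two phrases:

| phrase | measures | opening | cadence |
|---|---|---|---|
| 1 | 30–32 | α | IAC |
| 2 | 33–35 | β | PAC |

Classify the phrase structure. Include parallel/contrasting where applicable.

Phrase 1 ends with an imperfect authentic cadence (weaker) and phrase 2 with a perfect authentic cadence (stronger): antecedent + consequent = a period.
The two phrases open with different material (α / β), so the period is contrasting.

contrasting period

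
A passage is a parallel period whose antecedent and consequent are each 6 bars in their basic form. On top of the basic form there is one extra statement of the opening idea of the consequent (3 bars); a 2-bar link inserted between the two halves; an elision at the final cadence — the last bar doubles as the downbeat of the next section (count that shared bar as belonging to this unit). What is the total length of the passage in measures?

17 measures

Basic parallel period: 6 + 6 = 12 bars.
12 (basic form) + 3 (extra statement) + 2 (link) = 17.
The elision shares a bar with the next section but does not change this unit's count.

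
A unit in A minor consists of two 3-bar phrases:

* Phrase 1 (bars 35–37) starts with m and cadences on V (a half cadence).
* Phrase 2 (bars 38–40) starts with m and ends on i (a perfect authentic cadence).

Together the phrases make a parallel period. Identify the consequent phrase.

phrase 2

The phrase ending with the weaker cadence (half cadence) is the antecedent; the one ending more conclusively (perfect authentic cadence) is the consequent. The consequent is phrase 2.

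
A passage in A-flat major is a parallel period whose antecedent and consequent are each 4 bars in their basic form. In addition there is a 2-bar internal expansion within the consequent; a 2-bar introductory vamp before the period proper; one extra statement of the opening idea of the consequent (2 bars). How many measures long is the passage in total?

Basic parallel period: 4 + 4 = 8 bars.
8 (basic form) + 2 (internal expansion) + 2 (introduction) + 2 (extra statement) = 14.

14 measures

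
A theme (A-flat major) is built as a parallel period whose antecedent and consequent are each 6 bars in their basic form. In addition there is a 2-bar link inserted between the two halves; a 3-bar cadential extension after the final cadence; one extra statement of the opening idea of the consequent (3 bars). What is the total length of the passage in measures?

Basic parallel period: 6 + 6 = 12 bars.
12 (basic form) + 2 (link) + 3 (cadential extension) + 3 (extra statement) = 20.

20 measures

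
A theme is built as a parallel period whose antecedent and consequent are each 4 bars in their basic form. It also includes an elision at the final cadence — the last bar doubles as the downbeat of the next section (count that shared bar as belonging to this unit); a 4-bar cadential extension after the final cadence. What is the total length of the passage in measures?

12 measures

Basic parallel period: 4 + 4 = 8 bars.
8 (basic form) + 4 (cadential extension) = 12.
The elision shares a bar with the next section but does not change this unit's count.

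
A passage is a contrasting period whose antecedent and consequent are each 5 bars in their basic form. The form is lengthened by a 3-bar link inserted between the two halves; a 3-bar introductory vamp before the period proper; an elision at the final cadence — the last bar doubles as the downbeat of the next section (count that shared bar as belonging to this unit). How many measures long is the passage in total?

16 measures

Basic contrasting period: 5 + 5 = 10 bars.
10 (basic form) + 3 (link) + 3 (introduction) = 16.
The elision shares a bar with the next section but does not change this unit's count.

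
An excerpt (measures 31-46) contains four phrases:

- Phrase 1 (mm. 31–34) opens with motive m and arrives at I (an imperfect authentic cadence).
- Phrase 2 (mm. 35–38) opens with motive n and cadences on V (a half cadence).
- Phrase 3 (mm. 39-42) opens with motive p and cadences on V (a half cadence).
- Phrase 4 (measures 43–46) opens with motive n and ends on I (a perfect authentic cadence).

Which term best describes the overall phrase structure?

Four phrases in two halves: the first half (mm. 31–38) ends with a half cadence, the second (mm. 39-46) with a perfect authentic cadence — a large antecedent–consequent pair, i.e. a double period.
Phrase 3 begins with different material from phrase 1, making it contrasting.

contrasting double period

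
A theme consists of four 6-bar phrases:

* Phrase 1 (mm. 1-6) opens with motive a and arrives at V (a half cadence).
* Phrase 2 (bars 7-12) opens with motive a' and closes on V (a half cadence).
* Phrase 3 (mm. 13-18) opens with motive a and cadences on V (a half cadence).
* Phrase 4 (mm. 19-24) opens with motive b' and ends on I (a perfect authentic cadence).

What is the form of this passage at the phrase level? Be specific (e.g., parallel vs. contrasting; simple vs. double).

parallel double period

Four phrases in two halves: the first half (measures 1-12) ends with a half cadence, the second (mm. 13–24) with a perfect authentic cadence — a large antecedent–consequent pair, i.e. a double period.
Phrase 3 begins with the same material as phrase 1, making it parallel.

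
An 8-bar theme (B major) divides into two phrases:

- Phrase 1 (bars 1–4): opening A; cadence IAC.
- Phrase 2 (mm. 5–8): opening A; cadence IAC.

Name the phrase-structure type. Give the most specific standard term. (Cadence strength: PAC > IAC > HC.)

repeated phrase

Both phrases have the same opening (A) and the same cadence (imperfect authentic cadence): the second is a restatement, not a consequent, so this is a repeated phrase rather than a period.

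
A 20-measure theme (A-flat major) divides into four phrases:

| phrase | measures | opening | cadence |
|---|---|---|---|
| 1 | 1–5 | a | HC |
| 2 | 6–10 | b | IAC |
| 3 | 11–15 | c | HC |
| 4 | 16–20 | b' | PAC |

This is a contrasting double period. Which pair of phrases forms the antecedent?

phrases 1 and 2

In a double period the first pair of phrases (ending imperfect authentic cadence) is the large antecedent and the second pair (ending perfect authentic cadence) is the large consequent; the antecedent is phrases 1 and 2.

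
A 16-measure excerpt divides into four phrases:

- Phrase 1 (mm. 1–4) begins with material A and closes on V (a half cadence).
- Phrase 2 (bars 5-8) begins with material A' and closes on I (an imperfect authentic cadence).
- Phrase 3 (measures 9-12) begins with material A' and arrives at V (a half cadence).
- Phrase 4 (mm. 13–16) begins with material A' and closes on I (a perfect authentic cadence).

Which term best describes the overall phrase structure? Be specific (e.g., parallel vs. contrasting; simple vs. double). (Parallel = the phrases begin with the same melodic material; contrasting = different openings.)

Four phrases in two halves: the first half (mm. 1–8) ends with an imperfect authentic cadence, the second (measures 9–16) with a perfect authentic cadence — a large antecedent–consequent pair, i.e. a double period.
Phrase 3 begins with the same material as phrase 1, making it parallel.

parallel double period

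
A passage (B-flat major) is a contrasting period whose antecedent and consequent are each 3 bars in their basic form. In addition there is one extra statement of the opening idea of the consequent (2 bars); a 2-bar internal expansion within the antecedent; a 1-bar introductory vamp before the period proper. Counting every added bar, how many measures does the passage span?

11 measures

Basic contrasting period: 3 + 3 = 6 bars.
6 (basic form) + 2 (extra statement) + 2 (internal expansion) + 1 (introduction) = 11.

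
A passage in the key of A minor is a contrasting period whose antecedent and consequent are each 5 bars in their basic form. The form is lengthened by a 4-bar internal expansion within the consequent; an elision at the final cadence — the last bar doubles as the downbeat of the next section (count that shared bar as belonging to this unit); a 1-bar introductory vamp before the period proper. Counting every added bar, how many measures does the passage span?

Basic contrasting period: 5 + 5 = 10 bars.
10 (basic form) + 4 (internal expansion) + 1 (introduction) = 15.
The elision shares a bar with the next section but does not change this unit's count.

15 measures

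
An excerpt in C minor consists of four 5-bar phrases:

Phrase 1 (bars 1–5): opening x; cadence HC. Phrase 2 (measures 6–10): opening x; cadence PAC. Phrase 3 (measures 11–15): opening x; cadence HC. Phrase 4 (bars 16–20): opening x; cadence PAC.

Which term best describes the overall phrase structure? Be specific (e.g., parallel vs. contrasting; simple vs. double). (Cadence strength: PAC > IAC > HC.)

The cadence pattern HC–PAC–HC–PAC is weak–strong twice, and phrases 3–4 restate phrases 1–2: a period heard twice, not a double period (which would end weakly at phrase 2).

repeated period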